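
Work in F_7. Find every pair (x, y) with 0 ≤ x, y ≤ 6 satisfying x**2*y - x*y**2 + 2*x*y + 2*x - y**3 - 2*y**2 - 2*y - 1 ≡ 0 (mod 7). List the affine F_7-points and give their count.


Affine F_7-points: {(0, 2), (0, 4), (0, 6), (2, 3), (3, 3), (4, 0), (5, 4), (5, 5), (6, 2), (6, 5), (6, 6)}; count = 11.

For each of the 49 pairs (x, y) ∈ F_7², evaluate f(x, y) mod 7. Record the zeros.
  x = 0: [0↦6, 1↦1, 2↦0, 3↦4, 4↦0, 5↦3, 6↦0]  zeros at y ∈ {2, 4, 6}
  x = 1: [0↦1, 1↦5, 2↦4, 3↦6, 4↦5, 5↦2, 6↦5]  zeros at y ∈ ∅
  x = 2: [0↦3, 1↦4, 2↦5, 3↦0, 4↦4, 5↦4, 6↦1]  zeros at y ∈ {3}
  x = 3: [0↦5, 1↦5, 2↦3, 3↦0, 4↦4, 5↦2, 6↦2]  zeros at y ∈ {3}
  x = 4: [0↦0, 1↦1, 2↦5, 3↦6, 4↦5, 5↦3, 6↦1]  zeros at y ∈ {0}
  x = 5: [0↦2, 1↦6, 2↦4, 3↦4, 4↦0, 5↦0, 6↦5]  zeros at y ∈ {4, 5}
  x = 6: [0↦4, 1↦6, 2↦0, 3↦1, 4↦3, 5↦0, 6↦0]  zeros at y ∈ {2, 5, 6}
Collecting zeros: affine points = {(0, 2), (0, 4), (0, 6), (2, 3), (3, 3), (4, 0), (5, 4), (5, 5), (6, 2), (6, 5), (6, 6)}.
Total count |C(F_7)_aff| = 11.


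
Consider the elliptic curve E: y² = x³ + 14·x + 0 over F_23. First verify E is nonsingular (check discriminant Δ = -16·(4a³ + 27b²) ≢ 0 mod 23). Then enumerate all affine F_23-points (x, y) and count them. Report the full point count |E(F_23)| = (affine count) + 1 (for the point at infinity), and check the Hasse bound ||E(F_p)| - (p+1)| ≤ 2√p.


Affine points = {(0, 0), (2, 6), (2, 17), (3, 0), (6, 1), (6, 22), (7, 2), (7, 21), (8, 7), (8, 16), (9, 2), (9, 21), (10, 6), (10, 17), (11, 6), (11, 17), (18, 9), (18, 14), (19, 8), (19, 15), (20, 0), (22, 10), (22, 13)}; affine count = 23; |E(F_23)| = 24.

Discriminant check: Δ ∝ 4a³ + 27b² = 4·14³ + 27·0² = 4·2744 + 27·0 ≡ 5 (mod 23). Nonzero ⇒ E is nonsingular.
For each x ∈ F_23, compute rhs = x³ + 14·x + 0 mod 23, then count y ∈ F_23 with y² ≡ rhs.
  x = 0: rhs = 0, matching y values: 0 (1 points).
  x = 1: rhs = 15, matching y values: none (0 points).
  x = 2: rhs = 13, matching y values: 6, 17 (2 points).
  x = 3: rhs = 0, matching y values: 0 (1 points).
  x = 4: rhs = 5, matching y values: none (0 points).
  x = 5: rhs = 11, matching y values: none (0 points).
  x = 6: rhs = 1, matching y values: 1, 22 (2 points).
  x = 7: rhs = 4, matching y values: 2, 21 (2 points).
  x = 8: rhs = 3, matching y values: 7, 16 (2 points).
  x = 9: rhs = 4, matching y values: 2, 21 (2 points).
  x = 10: rhs = 13, matching y values: 6, 17 (2 points).
  x = 11: rhs = 13, matching y values: 6, 17 (2 points).
  x = 12: rhs = 10, matching y values: none (0 points).
  x = 13: rhs = 10, matching y values: none (0 points).
  x = 14: rhs = 19, matching y values: none (0 points).
  x = 15: rhs = 20, matching y values: none (0 points).
  x = 16: rhs = 19, matching y values: none (0 points).
  x = 17: rhs = 22, matching y values: none (0 points).
  x = 18: rhs = 12, matching y values: 9, 14 (2 points).
  x = 19: rhs = 18, matching y values: 8, 15 (2 points).
  x = 20: rhs = 0, matching y values: 0 (1 points).
  x = 21: rhs = 10, matching y values: none (0 points).
  x = 22: rhs = 8, matching y values: 10, 13 (2 points).
Total affine count: 23.
Full point count |E(F_23)| = 23 + 1 = 24.
Hasse bound: |24 − (23+1)| = |0| = 0 ≤ 2√23 ≈ 9.5917 ✓.


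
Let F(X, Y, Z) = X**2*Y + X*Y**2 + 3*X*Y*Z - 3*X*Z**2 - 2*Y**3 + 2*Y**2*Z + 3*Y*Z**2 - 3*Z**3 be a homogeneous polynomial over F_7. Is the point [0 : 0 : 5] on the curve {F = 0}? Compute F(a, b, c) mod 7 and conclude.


F(0,0,5) ≡ 3 (mod 7); P is NOT on the curve.

Evaluate F(0, 0, 5) term-by-term (mod 7).
  X**2*Y ↦ 1·0·0·1 = 0
  X*Y**2 ↦ 1·0·0·1 = 0
  3*X*Y*Z ↦ 3·0·0·5 = 0
  -3*X*Z**2 ↦ -3·0·1·25 = 0
  -2*Y**3 ↦ -2·1·0·1 = 0
  2*Y**2*Z ↦ 2·1·0·5 = 0
  3*Y*Z**2 ↦ 3·1·0·25 = 0
  -3*Z**3 ↦ -3·1·1·125 = -375
Sum: F(0, 0, 5) = (0) + (0) + (0) + (0) + (0) + (0) + (0) + (-375) = -375.
Reducing mod 7: -375 ≡ 3 (mod 7).
Since F(a, b, c) ≡ 3 ≠ 0 (mod 7), P does NOT lie on the curve.


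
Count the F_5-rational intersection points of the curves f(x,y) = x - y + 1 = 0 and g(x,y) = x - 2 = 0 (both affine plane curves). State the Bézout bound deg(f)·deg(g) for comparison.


Common zeros: {(2, 3)}; count = 1; Bézout bound = 1.

deg(f) = 1, deg(g) = 1, so Bézout bound = 1.
Scan x ∈ F_5. For each x, list the y ∈ F_5 with f(x, y) ≡ 0 and those with g(x, y) ≡ 0 (mod 5); the common zeros in that column are the intersection.
  x = 0: f ≡ 0 at y ∈ {1}; g ≡ 0 at y ∈ ∅; common: ∅.
  x = 1: f ≡ 0 at y ∈ {2}; g ≡ 0 at y ∈ ∅; common: ∅.
  x = 2: f ≡ 0 at y ∈ {3}; g ≡ 0 at y ∈ {0, 1, 2, 3, 4}; common: {3}.
  x = 3: f ≡ 0 at y ∈ {4}; g ≡ 0 at y ∈ ∅; common: ∅.
  x = 4: f ≡ 0 at y ∈ {0}; g ≡ 0 at y ∈ ∅; common: ∅.
Collecting: common zeros = {(2, 3)}, so the count is 1.
Comparison with the Bézout bound: 1 ≤ 1 = deg(f)·deg(g), as expected for curves with no common component (the bound is attained).


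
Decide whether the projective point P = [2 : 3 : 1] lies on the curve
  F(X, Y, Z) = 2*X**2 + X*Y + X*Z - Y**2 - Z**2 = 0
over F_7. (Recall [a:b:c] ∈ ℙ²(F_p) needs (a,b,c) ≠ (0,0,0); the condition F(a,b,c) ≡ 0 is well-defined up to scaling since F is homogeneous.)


F(2,3,1) ≡ 6 (mod 7); P is NOT on the curve.

Evaluate F(2, 3, 1) term-by-term (mod 7).
  2*X**2 ↦ 2·4·1·1 = 8
  X*Y ↦ 1·2·3·1 = 6
  X*Z ↦ 1·2·1·1 = 2
  -Y**2 ↦ -1·1·9·1 = -9
  -Z**2 ↦ -1·1·1·1 = -1
Sum: F(2, 3, 1) = (8) + (6) + (2) + (-9) + (-1) = 6.
Reducing mod 7: 6 ≡ 6 (mod 7).
Since F(a, b, c) ≡ 6 ≠ 0 (mod 7), P does NOT lie on the curve.


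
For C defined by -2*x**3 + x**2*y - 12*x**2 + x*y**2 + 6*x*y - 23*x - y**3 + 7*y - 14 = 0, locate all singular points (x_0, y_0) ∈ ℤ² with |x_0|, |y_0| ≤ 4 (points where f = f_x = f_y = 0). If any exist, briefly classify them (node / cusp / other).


Singular points: {(-2, -1)}; classification: node.

Compute partial derivatives:
  f_x = -6*x**2 + 2*x*y - 24*x + y**2 + 6*y - 23.
  f_y = x**2 + 2*x*y + 6*x - 3*y**2 + 7.
Scan x_0 ∈ {−4, ..., 4}. For each x_0, f_y(x_0, y) is a polynomial in y; find its integer roots y ∈ {−4, ..., 4}, then test f_x and f at those candidates.
  x = -4: f_y(-4, y) = -3*y**2 - 8*y - 1; no integer root y with |y| ≤ 4.
  x = -3: f_y(-3, y) = -3*y**2 - 6*y - 2; no integer root y with |y| ≤ 4.
  x = -2: f_y(-2, y) = -3*y**2 - 4*y - 1; vanishes at y ∈ {-1}. (-2, -1): f_x = 0, f = 0 — SINGULAR.
  x = -1: f_y(-1, y) = -3*y**2 - 2*y + 2; no integer root y with |y| ≤ 4.
  x = 0: f_y(0, y) = 7 - 3*y**2; no integer root y with |y| ≤ 4.
  x = 1: f_y(1, y) = -3*y**2 + 2*y + 14; no integer root y with |y| ≤ 4.
  x = 2: f_y(2, y) = -3*y**2 + 4*y + 23; no integer root y with |y| ≤ 4.
  x = 3: f_y(3, y) = -3*y**2 + 6*y + 34; no integer root y with |y| ≤ 4.
  x = 4: f_y(4, y) = -3*y**2 + 8*y + 47; no integer root y with |y| ≤ 4.
Only singular point on the grid: (-2, -1).
Classify: substitute x = -2 + u, y = -1 + v and expand: f = -2*u**3 + u**2*v - u**2 + u*v**2 - v**3 + v**2.
No constant or linear terms (consistent with a singular point). Quadratic part: -u**2 + v**2. Cubic part: -2*u**3 + u**2*v + u*v**2 - v**3.
The quadratic part v**2 - u**2 = (v − u)(v + u) splits into two distinct linear factors, so there are two distinct tangent lines y − -1 = ±(x − -2) — this is a node (ordinary double point).
Classification: node.


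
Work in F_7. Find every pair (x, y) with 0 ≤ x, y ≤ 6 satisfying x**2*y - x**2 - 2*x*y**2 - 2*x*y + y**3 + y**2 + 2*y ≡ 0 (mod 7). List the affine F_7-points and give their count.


Affine F_7-points: {(0, 0), (0, 3), (1, 1), (2, 5), (5, 3), (6, 5)}; count = 6.

For each of the 49 pairs (x, y) ∈ F_7², evaluate f(x, y) mod 7. Record the zeros.
  x = 0: [0↦0, 1↦4, 2↦2, 3↦0, 4↦4, 5↦6, 6↦5]  zeros at y ∈ {0, 3}
  x = 1: [0↦6, 1↦0, 2↦5, 3↦6, 4↦2, 5↦6, 6↦3]  zeros at y ∈ {1}
  x = 2: [0↦3, 1↦3, 2↦3, 3↦2, 4↦6, 5↦0, 6↦4]  zeros at y ∈ {5}
  x = 3: [0↦5, 1↦6, 2↦3, 3↦2, 4↦2, 5↦2, 6↦1]  zeros at y ∈ ∅
  x = 4: [0↦5, 1↦2, 2↦5, 3↦6, 4↦4, 5↦5, 6↦1]  zeros at y ∈ ∅
  x = 5: [0↦3, 1↦5, 2↦2, 3↦0, 4↦5, 5↦2, 6↦4]  zeros at y ∈ {3}
  x = 6: [0↦6, 1↦1, 2↦1, 3↦5, 4↦5, 5↦0, 6↦3]  zeros at y ∈ {5}
Collecting zeros: affine points = {(0, 0), (0, 3), (1, 1), (2, 5), (5, 3), (6, 5)}.
Total count |C(F_7)_aff| = 6.


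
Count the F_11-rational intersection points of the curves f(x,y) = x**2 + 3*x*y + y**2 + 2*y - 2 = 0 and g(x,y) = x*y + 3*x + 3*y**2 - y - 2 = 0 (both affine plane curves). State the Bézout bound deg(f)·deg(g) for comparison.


Common zeros: ∅; count = 0; Bézout bound = 4.

deg(f) = 2, deg(g) = 2, so Bézout bound = 4.
Scan x ∈ F_11. For each x, list the y ∈ F_11 with f(x, y) ≡ 0 and those with g(x, y) ≡ 0 (mod 11); the common zeros in that column are the intersection.
  x = 0: f ≡ 0 at y ∈ {4, 5}; g ≡ 0 at y ∈ {1, 3}; common: ∅.
  x = 1: f ≡ 0 at y ∈ ∅; g ≡ 0 at y ∈ ∅; common: ∅.
  x = 2: f ≡ 0 at y ∈ {1, 2}; g ≡ 0 at y ∈ ∅; common: ∅.
  x = 3: f ≡ 0 at y ∈ {2, 9}; g ≡ 0 at y ∈ ∅; common: ∅.
  x = 4: f ≡ 0 at y ∈ ∅; g ≡ 0 at y ∈ ∅; common: ∅.
  x = 5: f ≡ 0 at y ∈ ∅; g ≡ 0 at y ∈ {2, 4}; common: ∅.
  x = 6: f ≡ 0 at y ∈ {1}; g ≡ 0 at y ∈ {6, 7}; common: ∅.
  x = 7: f ≡ 0 at y ∈ {5}; g ≡ 0 at y ∈ ∅; common: ∅.
  x = 8: f ≡ 0 at y ∈ ∅; g ≡ 0 at y ∈ {0, 5}; common: ∅.
  x = 9: f ≡ 0 at y ∈ ∅; g ≡ 0 at y ∈ ∅; common: ∅.
  x = 10: f ≡ 0 at y ∈ {4, 8}; g ≡ 0 at y ∈ {9, 10}; common: ∅.
Collecting: common zeros = ∅, so the count is 0.
Comparison with the Bézout bound: 0 ≤ 4 = deg(f)·deg(g), as expected for curves with no common component (the affine F_11-count falls short of the bound because intersections may lie at infinity, over extension fields, or carry multiplicity).


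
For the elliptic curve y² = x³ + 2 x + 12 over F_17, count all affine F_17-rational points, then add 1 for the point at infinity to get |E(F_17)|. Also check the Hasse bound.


Affine points = {(1, 7), (1, 10), (4, 4), (4, 13), (6, 6), (6, 11), (8, 8), (8, 9), (12, 8), (12, 9), (13, 5), (13, 12), (14, 8), (14, 9), (15, 0), (16, 3), (16, 14)}; affine count = 17; |E(F_17)| = 18.

Discriminant check: Δ ∝ 4a³ + 27b² = 4·2³ + 27·12² = 4·8 + 27·144 ≡ 10 (mod 17). Nonzero ⇒ E is nonsingular.
For each x ∈ F_17, compute rhs = x³ + 2·x + 12 mod 17, then count y ∈ F_17 with y² ≡ rhs.
  x = 0: rhs = 12, matching y values: none (0 points).
  x = 1: rhs = 15, matching y values: 7, 10 (2 points).
  x = 2: rhs = 7, matching y values: none (0 points).
  x = 3: rhs = 11, matching y values: none (0 points).
  x = 4: rhs = 16, matching y values: 4, 13 (2 points).
  x = 5: rhs = 11, matching y values: none (0 points).
  x = 6: rhs = 2, matching y values: 6, 11 (2 points).
  x = 7: rhs = 12, matching y values: none (0 points).
  x = 8: rhs = 13, matching y values: 8, 9 (2 points).
  x = 9: rhs = 11, matching y values: none (0 points).
  x = 10: rhs = 12, matching y values: none (0 points).
  x = 11: rhs = 5, matching y values: none (0 points).
  x = 12: rhs = 13, matching y values: 8, 9 (2 points).
  x = 13: rhs = 8, matching y values: 5, 12 (2 points).
  x = 14: rhs = 13, matching y values: 8, 9 (2 points).
  x = 15: rhs = 0, matching y values: 0 (1 points).
  x = 16: rhs = 9, matching y values: 3, 14 (2 points).
Total affine count: 17.
Full point count |E(F_17)| = 17 + 1 = 18.
Hasse bound: |18 − (17+1)| = |0| = 0 ≤ 2√17 ≈ 8.2462 ✓.


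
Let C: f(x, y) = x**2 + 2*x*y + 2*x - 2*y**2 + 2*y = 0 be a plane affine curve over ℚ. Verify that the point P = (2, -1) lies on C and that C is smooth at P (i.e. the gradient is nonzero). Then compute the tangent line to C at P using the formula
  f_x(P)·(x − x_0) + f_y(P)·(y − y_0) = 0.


Tangent line at P: 4*x + 10*y + 2 = 0.

Step 1: f(2, -1) = 0, so P lies on C.
Step 2: partial derivatives
  f_x(x, y) = 2*x + 2*y + 2, f_y(x, y) = 2*x - 4*y + 2.
  f_x(P) = 4, f_y(P) = 10 (gradient nonzero, so P is smooth).
Step 3: tangent line at P: 4·(x − 2) + 10·(y − -1) = 0.
Expanding: 4*x + 10*y + 2 = 0.


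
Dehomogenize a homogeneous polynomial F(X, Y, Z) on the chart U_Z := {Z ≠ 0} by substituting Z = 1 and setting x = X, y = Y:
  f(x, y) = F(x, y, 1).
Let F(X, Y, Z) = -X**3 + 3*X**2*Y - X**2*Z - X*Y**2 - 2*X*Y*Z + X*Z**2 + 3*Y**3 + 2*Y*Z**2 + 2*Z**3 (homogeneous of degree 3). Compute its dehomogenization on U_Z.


f(x, y) = -x**3 + 3*x**2*y - x**2 - x*y**2 - 2*x*y + x + 3*y**3 + 2*y + 2

On U_Z we set Z = 1. Each monomial c·X^i·Y^j·Z^k in F becomes c·x^i·y^j·1^k = c·x^i·y^j.
Substituting Z = 1: F(X, Y, 1) = -x**3 + 3*x**2*y - x**2 - x*y**2 - 2*x*y + x + 3*y**3 + 2*y + 2.
Note: deg(f) ≤ deg(F) = 3; strict inequality happens when F is divisible by Z (lost terms).


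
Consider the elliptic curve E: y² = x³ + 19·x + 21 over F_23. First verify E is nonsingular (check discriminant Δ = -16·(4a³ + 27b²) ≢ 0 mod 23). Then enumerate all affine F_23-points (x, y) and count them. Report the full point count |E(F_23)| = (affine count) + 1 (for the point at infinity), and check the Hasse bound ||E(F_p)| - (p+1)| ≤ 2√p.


Affine points = {(1, 8), (1, 15), (3, 6), (3, 17), (4, 0), (6, 11), (6, 12), (8, 8), (8, 15), (9, 1), (9, 22), (13, 2), (13, 21), (14, 8), (14, 15), (15, 1), (15, 22), (17, 6), (17, 17), (18, 10), (18, 13), (20, 11), (20, 12), (22, 1), (22, 22)}; affine count = 25; |E(F_23)| = 26.

Discriminant check: Δ ∝ 4a³ + 27b² = 4·19³ + 27·21² = 4·6859 + 27·441 ≡ 13 (mod 23). Nonzero ⇒ E is nonsingular.
For each x ∈ F_23, compute rhs = x³ + 19·x + 21 mod 23, then count y ∈ F_23 with y² ≡ rhs.
  x = 0: rhs = 21, matching y values: none (0 points).
  x = 1: rhs = 18, matching y values: 8, 15 (2 points).
  x = 2: rhs = 21, matching y values: none (0 points).
  x = 3: rhs = 13, matching y values: 6, 17 (2 points).
  x = 4: rhs = 0, matching y values: 0 (1 points).
  x = 5: rhs = 11, matching y values: none (0 points).
  x = 6: rhs = 6, matching y values: 11, 12 (2 points).
  x = 7: rhs = 14, matching y values: none (0 points).
  x = 8: rhs = 18, matching y values: 8, 15 (2 points).
  x = 9: rhs = 1, matching y values: 1, 22 (2 points).
  x = 10: rhs = 15, matching y values: none (0 points).
  x = 11: rhs = 20, matching y values: none (0 points).
  x = 12: rhs = 22, matching y values: none (0 points).
  x = 13: rhs = 4, matching y values: 2, 21 (2 points).
  x = 14: rhs = 18, matching y values: 8, 15 (2 points).
  x = 15: rhs = 1, matching y values: 1, 22 (2 points).
  x = 16: rhs = 5, matching y values: none (0 points).
  x = 17: rhs = 13, matching y values: 6, 17 (2 points).
  x = 18: rhs = 8, matching y values: 10, 13 (2 points).
  x = 19: rhs = 19, matching y values: none (0 points).
  x = 20: rhs = 6, matching y values: 11, 12 (2 points).
  x = 21: rhs = 21, matching y values: none (0 points).
  x = 22: rhs = 1, matching y values: 1, 22 (2 points).
Total affine count: 25.
Full point count |E(F_23)| = 25 + 1 = 26.
Hasse bound: |26 − (23+1)| = |2| = 2 ≤ 2√23 ≈ 9.5917 ✓.


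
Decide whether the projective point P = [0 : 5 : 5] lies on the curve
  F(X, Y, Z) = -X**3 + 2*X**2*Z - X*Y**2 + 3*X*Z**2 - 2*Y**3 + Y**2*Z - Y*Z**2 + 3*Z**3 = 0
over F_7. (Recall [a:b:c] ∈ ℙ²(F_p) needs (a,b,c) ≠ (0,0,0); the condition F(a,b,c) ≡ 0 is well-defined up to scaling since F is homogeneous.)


F(0,5,5) ≡ 6 (mod 7); P is NOT on the curve.

Evaluate F(0, 5, 5) term-by-term (mod 7).
  -X**3 ↦ -1·0·1·1 = 0
  2*X**2*Z ↦ 2·0·1·5 = 0
  -X*Y**2 ↦ -1·0·25·1 = 0
  3*X*Z**2 ↦ 3·0·1·25 = 0
  -2*Y**3 ↦ -2·1·125·1 = -250
  Y**2*Z ↦ 1·1·25·5 = 125
  -Y*Z**2 ↦ -1·1·5·25 = -125
  3*Z**3 ↦ 3·1·1·125 = 375
Sum: F(0, 5, 5) = (0) + (0) + (0) + (0) + (-250) + (125) + (-125) + (375) = 125.
Reducing mod 7: 125 ≡ 6 (mod 7).
Since F(a, b, c) ≡ 6 ≠ 0 (mod 7), P does NOT lie on the curve.


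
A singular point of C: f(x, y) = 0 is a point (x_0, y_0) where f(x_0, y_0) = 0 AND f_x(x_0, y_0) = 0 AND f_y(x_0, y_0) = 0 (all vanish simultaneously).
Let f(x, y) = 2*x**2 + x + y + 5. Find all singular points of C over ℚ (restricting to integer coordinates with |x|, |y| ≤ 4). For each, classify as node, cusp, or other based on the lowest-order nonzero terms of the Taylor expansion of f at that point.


No singular points in the scanned grid; C is smooth there.

Compute partial derivatives:
  f_x = 4*x + 1.
  f_y = 1.
f_y = 1 is a nonzero constant, so f_y never vanishes: no point (x, y) can satisfy f = f_x = f_y = 0. In particular no (x, y) ∈ {−4, ..., 4}² is singular; the curve is smooth.


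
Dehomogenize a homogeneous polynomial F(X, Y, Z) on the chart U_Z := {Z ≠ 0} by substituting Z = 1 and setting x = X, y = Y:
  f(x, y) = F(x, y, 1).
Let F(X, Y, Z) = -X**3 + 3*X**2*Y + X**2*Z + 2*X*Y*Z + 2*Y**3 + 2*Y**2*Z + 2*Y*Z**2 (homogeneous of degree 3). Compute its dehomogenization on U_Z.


f(x, y) = -x**3 + 3*x**2*y + x**2 + 2*x*y + 2*y**3 + 2*y**2 + 2*y

On U_Z we set Z = 1. Each monomial c·X^i·Y^j·Z^k in F becomes c·x^i·y^j·1^k = c·x^i·y^j.
Substituting Z = 1: F(X, Y, 1) = -x**3 + 3*x**2*y + x**2 + 2*x*y + 2*y**3 + 2*y**2 + 2*y.
Note: deg(f) ≤ deg(F) = 3; strict inequality happens when F is divisible by Z (lost terms).


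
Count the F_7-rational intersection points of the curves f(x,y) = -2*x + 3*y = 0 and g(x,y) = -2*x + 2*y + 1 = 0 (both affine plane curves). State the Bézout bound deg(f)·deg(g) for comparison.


Common zeros: {(5, 1)}; count = 1; Bézout bound = 1.

deg(f) = 1, deg(g) = 1, so Bézout bound = 1.
Scan x ∈ F_7. For each x, list the y ∈ F_7 with f(x, y) ≡ 0 and those with g(x, y) ≡ 0 (mod 7); the common zeros in that column are the intersection.
  x = 0: f ≡ 0 at y ∈ {0}; g ≡ 0 at y ∈ {3}; common: ∅.
  x = 1: f ≡ 0 at y ∈ {3}; g ≡ 0 at y ∈ {4}; common: ∅.
  x = 2: f ≡ 0 at y ∈ {6}; g ≡ 0 at y ∈ {5}; common: ∅.
  x = 3: f ≡ 0 at y ∈ {2}; g ≡ 0 at y ∈ {6}; common: ∅.
  x = 4: f ≡ 0 at y ∈ {5}; g ≡ 0 at y ∈ {0}; common: ∅.
  x = 5: f ≡ 0 at y ∈ {1}; g ≡ 0 at y ∈ {1}; common: {1}.
  x = 6: f ≡ 0 at y ∈ {4}; g ≡ 0 at y ∈ {2}; common: ∅.
Collecting: common zeros = {(5, 1)}, so the count is 1.
Comparison with the Bézout bound: 1 ≤ 1 = deg(f)·deg(g), as expected for curves with no common component (the bound is attained).


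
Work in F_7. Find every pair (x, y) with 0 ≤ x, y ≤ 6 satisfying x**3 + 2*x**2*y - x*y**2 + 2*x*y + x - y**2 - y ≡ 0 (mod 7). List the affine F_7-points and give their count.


Affine F_7-points: {(0, 0), (0, 6), (1, 2), (1, 3), (3, 1), (3, 3), (4, 2), (4, 3), (5, 2), (6, 5)}; count = 10.

For each of the 49 pairs (x, y) ∈ F_7², evaluate f(x, y) mod 7. Record the zeros.
  x = 0: [0↦0, 1↦5, 2↦1, 3↦2, 4↦1, 5↦5, 6↦0]  zeros at y ∈ {0, 6}
  x = 1: [0↦2, 1↦3, 2↦0, 3↦0, 4↦3, 5↦2, 6↦4]  zeros at y ∈ {2, 3}
  x = 2: [0↦3, 1↦4, 2↦6, 3↦2, 4↦6, 5↦4, 6↦3]  zeros at y ∈ ∅
  x = 3: [0↦2, 1↦0, 2↦4, 3↦0, 4↦2, 5↦3, 6↦3]  zeros at y ∈ {1, 3}
  x = 4: [0↦5, 1↦4, 2↦0, 3↦0, 4↦4, 5↦5, 6↦3]  zeros at y ∈ {2, 3}
  x = 5: [0↦4, 1↦1, 2↦0, 3↦1, 4↦4, 5↦2, 6↦2]  zeros at y ∈ {2}
  x = 6: [0↦5, 1↦4, 2↦3, 3↦2, 4↦1, 5↦0, 6↦6]  zeros at y ∈ {5}
Collecting zeros: affine points = {(0, 0), (0, 6), (1, 2), (1, 3), (3, 1), (3, 3), (4, 2), (4, 3), (5, 2), (6, 5)}.
Total count |C(F_7)_aff| = 10.


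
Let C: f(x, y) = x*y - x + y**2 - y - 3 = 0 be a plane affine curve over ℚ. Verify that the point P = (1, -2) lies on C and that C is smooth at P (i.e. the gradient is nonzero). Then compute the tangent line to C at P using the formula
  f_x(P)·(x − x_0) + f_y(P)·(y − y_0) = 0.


Tangent line at P: -3*x - 4*y - 5 = 0.

Step 1: f(1, -2) = 0, so P lies on C.
Step 2: partial derivatives
  f_x(x, y) = y - 1, f_y(x, y) = x + 2*y - 1.
  f_x(P) = -3, f_y(P) = -4 (gradient nonzero, so P is smooth).
Step 3: tangent line at P: -3·(x − 1) + -4·(y − -2) = 0.
Expanding: -3*x - 4*y - 5 = 0.


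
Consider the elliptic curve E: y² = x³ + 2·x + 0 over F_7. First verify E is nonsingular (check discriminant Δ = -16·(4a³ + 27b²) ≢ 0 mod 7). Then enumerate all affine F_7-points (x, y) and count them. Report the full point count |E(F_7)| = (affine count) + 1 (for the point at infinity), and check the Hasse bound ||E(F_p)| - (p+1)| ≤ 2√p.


Affine points = {(0, 0), (4, 3), (4, 4), (5, 3), (5, 4), (6, 2), (6, 5)}; affine count = 7; |E(F_7)| = 8.

Discriminant check: Δ ∝ 4a³ + 27b² = 4·2³ + 27·0² = 4·8 + 27·0 ≡ 4 (mod 7). Nonzero ⇒ E is nonsingular.
For each x ∈ F_7, compute rhs = x³ + 2·x + 0 mod 7, then count y ∈ F_7 with y² ≡ rhs.
  x = 0: rhs = 0, matching y values: 0 (1 points).
  x = 1: rhs = 3, matching y values: none (0 points).
  x = 2: rhs = 5, matching y values: none (0 points).
  x = 3: rhs = 5, matching y values: none (0 points).
  x = 4: rhs = 2, matching y values: 3, 4 (2 points).
  x = 5: rhs = 2, matching y values: 3, 4 (2 points).
  x = 6: rhs = 4, matching y values: 2, 5 (2 points).
Total affine count: 7.
Full point count |E(F_7)| = 7 + 1 = 8.
Hasse bound: |8 − (7+1)| = |0| = 0 ≤ 2√7 ≈ 5.2915 ✓.


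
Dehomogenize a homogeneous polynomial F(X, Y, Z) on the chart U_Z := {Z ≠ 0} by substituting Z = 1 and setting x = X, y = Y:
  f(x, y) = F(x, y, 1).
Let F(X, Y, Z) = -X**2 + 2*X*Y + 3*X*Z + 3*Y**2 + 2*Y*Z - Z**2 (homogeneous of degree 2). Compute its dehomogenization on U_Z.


f(x, y) = -x**2 + 2*x*y + 3*x + 3*y**2 + 2*y - 1

On U_Z we set Z = 1. Each monomial c·X^i·Y^j·Z^k in F becomes c·x^i·y^j·1^k = c·x^i·y^j.
Substituting Z = 1: F(X, Y, 1) = -x**2 + 2*x*y + 3*x + 3*y**2 + 2*y - 1.
Note: deg(f) ≤ deg(F) = 2; strict inequality happens when F is divisible by Z (lost terms).


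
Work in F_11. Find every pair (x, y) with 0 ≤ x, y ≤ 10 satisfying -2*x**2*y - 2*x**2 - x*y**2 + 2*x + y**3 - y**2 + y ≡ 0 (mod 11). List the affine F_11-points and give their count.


Affine F_11-points: {(0, 0), (1, 0), (2, 2), (2, 5), (2, 7), (3, 10), (4, 7), (5, 2), (8, 5), (9, 6)}; count = 10.

For each of the 121 pairs (x, y) ∈ F_11², evaluate f(x, y) mod 11. Record the zeros.
  x = 0: [0↦0, 1↦1, 2↦6, 3↦10, 4↦8, 5↦6, 6↦10, 7↦4, 8↦5, 9↦8, 10↦8]  zeros at y ∈ {0}
  x = 1: [0↦0, 1↦9, 2↦9, 3↦6, 4↦6, 5↦4, 6↦6, 7↦7, 8↦2, 9↦8, 10↦9]  zeros at y ∈ {0}
  x = 2: [0↦7, 1↦9, 2↦0, 3↦8, 4↦6, 5↦0, 6↦7, 7↦0, 8↦7, 9↦1, 10↦10]  zeros at y ∈ {2, 5, 7}
  x = 3: [0↦10, 1↦1, 2↦1, 3↦5, 4↦8, 5↦5, 6↦2, 7↦5, 8↦9, 9↦9, 10↦0]  zeros at y ∈ {10}
  x = 4: [0↦9, 1↦7, 2↦1, 3↦8, 4↦1, 5↦8, 6↦2, 7↦0, 8↦8, 9↦10, 10↦1]  zeros at y ∈ {7}
  x = 5: [0↦4, 1↦5, 2↦0, 3↦6, 4↦7, 5↦9, 6↦7, 7↦7, 8↦4, 9↦4, 10↦2]  zeros at y ∈ {2}
  x = 6: [0↦6, 1↦6, 2↦9, 3↦10, 4↦4, 5↦8, 6↦6, 7↦4, 8↦8, 9↦2, 10↦3]  zeros at y ∈ ∅
  x = 7: [0↦4, 1↦10, 2↦6, 3↦9, 4↦3, 5↦5, 6↦10, 7↦2, 8↦9, 9↦4, 10↦4]  zeros at y ∈ ∅
  x = 8: [0↦9, 1↦6, 2↦2, 3↦3, 4↦4, 5↦0, 6↦8, 7↦1, 8↦7, 9↦10, 10↦5]  zeros at y ∈ {5}
  x = 9: [0↦10, 1↦5, 2↦8, 3↦3, 4↦7, 5↦4, 6↦0, 7↦1, 8↦2, 9↦9, 10↦6]  zeros at y ∈ {6}
  x = 10: [0↦7, 1↦7, 2↦2, 3↦9, 4↦1, 5↦6, 6↦8, 7↦2, 8↦5, 9↦1, 10↦7]  zeros at y ∈ ∅
Collecting zeros: affine points = {(0, 0), (1, 0), (2, 2), (2, 5), (2, 7), (3, 10), (4, 7), (5, 2), (8, 5), (9, 6)}.
Total count |C(F_11)_aff| = 10.


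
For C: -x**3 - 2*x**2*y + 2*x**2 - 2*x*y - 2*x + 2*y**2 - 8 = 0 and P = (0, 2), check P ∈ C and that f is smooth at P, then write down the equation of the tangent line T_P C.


Tangent line at P: -6*x + 8*y - 16 = 0.

Step 1: f(0, 2) = 0, so P lies on C.
Step 2: partial derivatives
  f_x(x, y) = -3*x**2 - 4*x*y + 4*x - 2*y - 2, f_y(x, y) = -2*x**2 - 2*x + 4*y.
  f_x(P) = -6, f_y(P) = 8 (gradient nonzero, so P is smooth).
Step 3: tangent line at P: -6·(x − 0) + 8·(y − 2) = 0.
Expanding: -6*x + 8*y - 16 = 0.


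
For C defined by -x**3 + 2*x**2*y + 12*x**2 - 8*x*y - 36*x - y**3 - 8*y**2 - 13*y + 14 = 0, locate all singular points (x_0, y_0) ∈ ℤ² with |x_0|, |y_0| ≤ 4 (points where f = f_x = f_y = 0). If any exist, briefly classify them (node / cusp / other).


Singular points: {(2, -3)}; classification: cusp.

Compute partial derivatives:
  f_x = -3*x**2 + 4*x*y + 24*x - 8*y - 36.
  f_y = 2*x**2 - 8*x - 3*y**2 - 16*y - 13.
Scan x_0 ∈ {−4, ..., 4}. For each x_0, f_y(x_0, y) is a polynomial in y; find its integer roots y ∈ {−4, ..., 4}, then test f_x and f at those candidates.
  x = -4: f_y(-4, y) = -3*y**2 - 16*y + 51; no integer root y with |y| ≤ 4.
  x = -3: f_y(-3, y) = -3*y**2 - 16*y + 29; no integer root y with |y| ≤ 4.
  x = -2: f_y(-2, y) = -3*y**2 - 16*y + 11; no integer root y with |y| ≤ 4.
  x = -1: f_y(-1, y) = -3*y**2 - 16*y - 3; no integer root y with |y| ≤ 4.
  x = 0: f_y(0, y) = -3*y**2 - 16*y - 13; vanishes at y ∈ {-1}. (0, -1): f_x = -28 ≠ 0.
  x = 1: f_y(1, y) = -3*y**2 - 16*y - 19; no integer root y with |y| ≤ 4.
  x = 2: f_y(2, y) = -3*y**2 - 16*y - 21; vanishes at y ∈ {-3}. (2, -3): f_x = 0, f = 0 — SINGULAR.
  x = 3: f_y(3, y) = -3*y**2 - 16*y - 19; no integer root y with |y| ≤ 4.
  x = 4: f_y(4, y) = -3*y**2 - 16*y - 13; vanishes at y ∈ {-1}. (4, -1): f_x = 4 ≠ 0.
Only singular point on the grid: (2, -3).
Classify: substitute x = 2 + u, y = -3 + v and expand: f = -u**3 + 2*u**2*v - v**3 + v**2.
No constant or linear terms (consistent with a singular point). Quadratic part: v**2. Cubic part: -u**3 + 2*u**2*v - v**3.
The quadratic part v**2 is a perfect square, so there is a single (double) tangent line v = 0, i.e. y = -3. Restricting the cubic part to that line (v = 0) leaves -u**3 ≠ 0, so f is not divisible by v and the branch is v² ≈ u**3 to lowest order — this is a cusp.
Classification: cusp.


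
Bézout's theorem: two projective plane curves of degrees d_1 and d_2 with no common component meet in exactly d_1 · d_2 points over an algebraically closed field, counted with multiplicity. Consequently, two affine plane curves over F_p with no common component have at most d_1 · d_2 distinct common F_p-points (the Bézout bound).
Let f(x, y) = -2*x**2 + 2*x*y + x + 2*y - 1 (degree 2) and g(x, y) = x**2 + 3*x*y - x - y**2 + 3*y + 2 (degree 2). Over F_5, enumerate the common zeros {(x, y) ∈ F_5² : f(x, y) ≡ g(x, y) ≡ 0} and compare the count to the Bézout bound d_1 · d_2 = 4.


Common zeros: ∅; count = 0; Bézout bound = 4.

deg(f) = 2, deg(g) = 2, so Bézout bound = 4.
Scan x ∈ F_5. For each x, list the y ∈ F_5 with f(x, y) ≡ 0 and those with g(x, y) ≡ 0 (mod 5); the common zeros in that column are the intersection.
  x = 0: f ≡ 0 at y ∈ {3}; g ≡ 0 at y ∈ ∅; common: ∅.
  x = 1: f ≡ 0 at y ∈ {3}; g ≡ 0 at y ∈ {2, 4}; common: ∅.
  x = 2: f ≡ 0 at y ∈ {2}; g ≡ 0 at y ∈ ∅; common: ∅.
  x = 3: f ≡ 0 at y ∈ {2}; g ≡ 0 at y ∈ {3, 4}; common: ∅.
  x = 4: f ≡ 0 at y ∈ ∅; g ≡ 0 at y ∈ {2, 3}; common: ∅.
Collecting: common zeros = ∅, so the count is 0.
Comparison with the Bézout bound: 0 ≤ 4 = deg(f)·deg(g), as expected for curves with no common component (the affine F_5-count falls short of the bound because intersections may lie at infinity, over extension fields, or carry multiplicity).


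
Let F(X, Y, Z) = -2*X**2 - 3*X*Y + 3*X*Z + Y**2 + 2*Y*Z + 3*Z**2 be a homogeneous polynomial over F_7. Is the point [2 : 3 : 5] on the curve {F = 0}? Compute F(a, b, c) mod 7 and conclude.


F(2,3,5) ≡ 6 (mod 7); P is NOT on the curve.

Evaluate F(2, 3, 5) term-by-term (mod 7).
  -2*X**2 ↦ -2·4·1·1 = -8
  -3*X*Y ↦ -3·2·3·1 = -18
  3*X*Z ↦ 3·2·1·5 = 30
  Y**2 ↦ 1·1·9·1 = 9
  2*Y*Z ↦ 2·1·3·5 = 30
  3*Z**2 ↦ 3·1·1·25 = 75
Sum: F(2, 3, 5) = (-8) + (-18) + (30) + (9) + (30) + (75) = 118.
Reducing mod 7: 118 ≡ 6 (mod 7).
Since F(a, b, c) ≡ 6 ≠ 0 (mod 7), P does NOT lie on the curve.


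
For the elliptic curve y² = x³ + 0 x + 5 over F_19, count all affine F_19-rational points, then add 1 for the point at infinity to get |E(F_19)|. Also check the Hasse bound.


Affine points = {(0, 9), (0, 10), (1, 5), (1, 14), (5, 4), (5, 15), (7, 5), (7, 14), (8, 2), (8, 17), (10, 6), (10, 13), (11, 5), (11, 14), (12, 2), (12, 17), (13, 6), (13, 13), (15, 6), (15, 13), (16, 4), (16, 15), (17, 4), (17, 15), (18, 2), (18, 17)}; affine count = 26; |E(F_19)| = 27.

Discriminant check: Δ ∝ 4a³ + 27b² = 4·0³ + 27·5² = 4·0 + 27·25 ≡ 10 (mod 19). Nonzero ⇒ E is nonsingular.
For each x ∈ F_19, compute rhs = x³ + 0·x + 5 mod 19, then count y ∈ F_19 with y² ≡ rhs.
  x = 0: rhs = 5, matching y values: 9, 10 (2 points).
  x = 1: rhs = 6, matching y values: 5, 14 (2 points).
  x = 2: rhs = 13, matching y values: none (0 points).
  x = 3: rhs = 13, matching y values: none (0 points).
  x = 4: rhs = 12, matching y values: none (0 points).
  x = 5: rhs = 16, matching y values: 4, 15 (2 points).
  x = 6: rhs = 12, matching y values: none (0 points).
  x = 7: rhs = 6, matching y values: 5, 14 (2 points).
  x = 8: rhs = 4, matching y values: 2, 17 (2 points).
  x = 9: rhs = 12, matching y values: none (0 points).
  x = 10: rhs = 17, matching y values: 6, 13 (2 points).
  x = 11: rhs = 6, matching y values: 5, 14 (2 points).
  x = 12: rhs = 4, matching y values: 2, 17 (2 points).
  x = 13: rhs = 17, matching y values: 6, 13 (2 points).
  x = 14: rhs = 13, matching y values: none (0 points).
  x = 15: rhs = 17, matching y values: 6, 13 (2 points).
  x = 16: rhs = 16, matching y values: 4, 15 (2 points).
  x = 17: rhs = 16, matching y values: 4, 15 (2 points).
  x = 18: rhs = 4, matching y values: 2, 17 (2 points).
Total affine count: 26.
Full point count |E(F_19)| = 26 + 1 = 27.
Hasse bound: |27 − (19+1)| = |7| = 7 ≤ 2√19 ≈ 8.7178 ✓.


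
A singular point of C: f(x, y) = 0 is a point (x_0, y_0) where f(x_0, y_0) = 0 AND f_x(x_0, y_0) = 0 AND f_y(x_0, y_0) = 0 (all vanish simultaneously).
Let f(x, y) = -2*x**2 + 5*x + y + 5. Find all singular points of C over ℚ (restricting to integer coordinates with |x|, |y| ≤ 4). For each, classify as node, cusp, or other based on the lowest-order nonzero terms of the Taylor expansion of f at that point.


No singular points in the scanned grid; C is smooth there.

Compute partial derivatives:
  f_x = 5 - 4*x.
  f_y = 1.
f_y = 1 is a nonzero constant, so f_y never vanishes: no point (x, y) can satisfy f = f_x = f_y = 0. In particular no (x, y) ∈ {−4, ..., 4}² is singular; the curve is smooth.


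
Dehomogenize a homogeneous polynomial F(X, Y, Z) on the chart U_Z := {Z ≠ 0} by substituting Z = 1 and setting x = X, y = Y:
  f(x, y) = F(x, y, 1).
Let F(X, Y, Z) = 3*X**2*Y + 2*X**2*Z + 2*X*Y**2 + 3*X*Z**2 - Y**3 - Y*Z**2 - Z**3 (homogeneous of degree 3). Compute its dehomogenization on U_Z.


f(x, y) = 3*x**2*y + 2*x**2 + 2*x*y**2 + 3*x - y**3 - y - 1

On U_Z we set Z = 1. Each monomial c·X^i·Y^j·Z^k in F becomes c·x^i·y^j·1^k = c·x^i·y^j.
Substituting Z = 1: F(X, Y, 1) = 3*x**2*y + 2*x**2 + 2*x*y**2 + 3*x - y**3 - y - 1.
Note: deg(f) ≤ deg(F) = 3; strict inequality happens when F is divisible by Z (lost terms).


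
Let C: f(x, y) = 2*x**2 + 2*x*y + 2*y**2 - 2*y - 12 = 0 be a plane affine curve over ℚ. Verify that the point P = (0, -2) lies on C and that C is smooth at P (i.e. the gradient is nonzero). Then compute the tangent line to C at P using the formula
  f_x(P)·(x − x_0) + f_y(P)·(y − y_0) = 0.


Tangent line at P: -4*x - 10*y - 20 = 0.

Step 1: f(0, -2) = 0, so P lies on C.
Step 2: partial derivatives
  f_x(x, y) = 4*x + 2*y, f_y(x, y) = 2*x + 4*y - 2.
  f_x(P) = -4, f_y(P) = -10 (gradient nonzero, so P is smooth).
Step 3: tangent line at P: -4·(x − 0) + -10·(y − -2) = 0.
Expanding: -4*x - 10*y - 20 = 0.


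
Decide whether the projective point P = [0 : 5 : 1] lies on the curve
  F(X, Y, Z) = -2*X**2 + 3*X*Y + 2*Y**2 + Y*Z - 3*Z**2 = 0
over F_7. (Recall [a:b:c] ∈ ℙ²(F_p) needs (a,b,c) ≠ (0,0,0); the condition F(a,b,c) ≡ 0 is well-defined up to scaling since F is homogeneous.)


F(0,5,1) ≡ 3 (mod 7); P is NOT on the curve.

Evaluate F(0, 5, 1) term-by-term (mod 7).
  -2*X**2 ↦ -2·0·1·1 = 0
  3*X*Y ↦ 3·0·5·1 = 0
  2*Y**2 ↦ 2·1·25·1 = 50
  Y*Z ↦ 1·1·5·1 = 5
  -3*Z**2 ↦ -3·1·1·1 = -3
Sum: F(0, 5, 1) = (0) + (0) + (50) + (5) + (-3) = 52.
Reducing mod 7: 52 ≡ 3 (mod 7).
Since F(a, b, c) ≡ 3 ≠ 0 (mod 7), P does NOT lie on the curve.


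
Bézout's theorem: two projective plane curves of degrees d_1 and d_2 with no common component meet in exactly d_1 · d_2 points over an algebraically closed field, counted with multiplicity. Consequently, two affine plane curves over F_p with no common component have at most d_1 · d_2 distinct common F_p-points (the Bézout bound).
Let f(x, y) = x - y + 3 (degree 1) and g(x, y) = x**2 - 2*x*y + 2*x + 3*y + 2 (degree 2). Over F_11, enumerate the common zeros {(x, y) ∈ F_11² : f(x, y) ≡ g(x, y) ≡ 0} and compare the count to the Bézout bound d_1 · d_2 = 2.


Common zeros: {(0, 3), (10, 2)}; count = 2; Bézout bound = 2.

deg(f) = 1, deg(g) = 2, so Bézout bound = 2.
Scan x ∈ F_11. For each x, list the y ∈ F_11 with f(x, y) ≡ 0 and those with g(x, y) ≡ 0 (mod 11); the common zeros in that column are the intersection.
  x = 0: f ≡ 0 at y ∈ {3}; g ≡ 0 at y ∈ {3}; common: {3}.
  x = 1: f ≡ 0 at y ∈ {4}; g ≡ 0 at y ∈ {6}; common: ∅.
  x = 2: f ≡ 0 at y ∈ {5}; g ≡ 0 at y ∈ {10}; common: ∅.
  x = 3: f ≡ 0 at y ∈ {6}; g ≡ 0 at y ∈ {2}; common: ∅.
  x = 4: f ≡ 0 at y ∈ {7}; g ≡ 0 at y ∈ {3}; common: ∅.
  x = 5: f ≡ 0 at y ∈ {8}; g ≡ 0 at y ∈ {10}; common: ∅.
  x = 6: f ≡ 0 at y ∈ {9}; g ≡ 0 at y ∈ {8}; common: ∅.
  x = 7: f ≡ 0 at y ∈ {10}; g ≡ 0 at y ∈ ∅; common: ∅.
  x = 8: f ≡ 0 at y ∈ {0}; g ≡ 0 at y ∈ {8}; common: ∅.
  x = 9: f ≡ 0 at y ∈ {1}; g ≡ 0 at y ∈ {6}; common: ∅.
  x = 10: f ≡ 0 at y ∈ {2}; g ≡ 0 at y ∈ {2}; common: {2}.
Collecting: common zeros = {(0, 3), (10, 2)}, so the count is 2.
Comparison with the Bézout bound: 2 ≤ 2 = deg(f)·deg(g), as expected for curves with no common component (the bound is attained).


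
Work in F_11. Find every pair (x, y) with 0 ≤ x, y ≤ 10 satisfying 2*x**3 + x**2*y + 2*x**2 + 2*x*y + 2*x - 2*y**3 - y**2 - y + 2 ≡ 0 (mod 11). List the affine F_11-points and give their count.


Affine F_11-points: {(2, 6), (3, 2), (4, 3), (7, 6), (8, 4), (9, 6), (10, 0)}; count = 7.

For each of the 121 pairs (x, y) ∈ F_11², evaluate f(x, y) mod 11. Record the zeros.
  x = 0: [0↦2, 1↦9, 2↦2, 3↦2, 4↦8, 5↦8, 6↦1, 7↦8, 8↦6, 9↦5, 10↦4]  zeros at y ∈ ∅
  x = 1: [0↦8, 1↦7, 2↦3, 3↦6, 4↦4, 5↦7, 6↦3, 7↦2, 8↦3, 9↦5, 10↦7]  zeros at y ∈ ∅
  x = 2: [0↦8, 1↦1, 2↦2, 3↦10, 4↦2, 5↦10, 6↦0, 7↦4, 8↦10, 9↦6, 10↦2]  zeros at y ∈ {6}
  x = 3: [0↦3, 1↦3, 2↦0, 3↦4, 4↦3, 5↦7, 6↦4, 7↦4, 8↦6, 9↦9, 10↦1]  zeros at y ∈ {2}
  x = 4: [0↦5, 1↦3, 2↦9, 3↦0, 4↦8, 5↦10, 6↦5, 7↦3, 8↦3, 9↦4, 10↦5]  zeros at y ∈ {3}
  x = 5: [0↦4, 1↦2, 2↦8, 3↦10, 4↦7, 5↦9, 6↦4, 7↦2, 8↦2, 9↦3, 10↦4]  zeros at y ∈ ∅
  x = 6: [0↦1, 1↦1, 2↦9, 3↦2, 4↦1, 5↦5, 6↦2, 7↦2, 8↦4, 9↦7, 10↦10]  zeros at y ∈ ∅
  x = 7: [0↦8, 1↦1, 2↦2, 3↦10, 4↦2, 5↦10, 6↦0, 7↦4, 8↦10, 9↦6, 10↦2]  zeros at y ∈ {6}
  x = 8: [0↦4, 1↦3, 2↦10, 3↦2, 4↦0, 5↦3, 6↦10, 7↦9, 8↦10, 9↦1, 10↦3]  zeros at y ∈ {4}
  x = 9: [0↦1, 1↦8, 2↦1, 3↦1, 4↦7, 5↦7, 6↦0, 7↦7, 8↦5, 9↦4, 10↦3]  zeros at y ∈ {6}
  x = 10: [0↦0, 1↦6, 2↦9, 3↦8, 4↦2, 5↦1, 6↦4, 7↦10, 8↦7, 9↦5, 10↦3]  zeros at y ∈ {0}
Collecting zeros: affine points = {(2, 6), (3, 2), (4, 3), (7, 6), (8, 4), (9, 6), (10, 0)}.
Total count |C(F_11)_aff| = 7.


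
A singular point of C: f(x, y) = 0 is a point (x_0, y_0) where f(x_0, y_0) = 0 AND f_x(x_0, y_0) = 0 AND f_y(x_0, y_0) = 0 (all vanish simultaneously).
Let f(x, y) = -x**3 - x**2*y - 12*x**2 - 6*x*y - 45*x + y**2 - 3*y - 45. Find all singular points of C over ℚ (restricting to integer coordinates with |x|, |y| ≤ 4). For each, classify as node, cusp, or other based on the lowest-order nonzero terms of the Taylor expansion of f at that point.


Singular points: {(-3, -3)}; classification: cusp.

Compute partial derivatives:
  f_x = -3*x**2 - 2*x*y - 24*x - 6*y - 45.
  f_y = -x**2 - 6*x + 2*y - 3.
Scan x_0 ∈ {−4, ..., 4}. For each x_0, f_y(x_0, y) is a polynomial in y; find its integer roots y ∈ {−4, ..., 4}, then test f_x and f at those candidates.
  x = -4: f_y(-4, y) = 2*y + 5; no integer root y with |y| ≤ 4.
  x = -3: f_y(-3, y) = 2*y + 6; vanishes at y ∈ {-3}. (-3, -3): f_x = 0, f = 0 — SINGULAR.
  x = -2: f_y(-2, y) = 2*y + 5; no integer root y with |y| ≤ 4.
  x = -1: f_y(-1, y) = 2*y + 2; vanishes at y ∈ {-1}. (-1, -1): f_x = -20 ≠ 0.
  x = 0: f_y(0, y) = 2*y - 3; no integer root y with |y| ≤ 4.
  x = 1: f_y(1, y) = 2*y - 10; no integer root y with |y| ≤ 4.
  x = 2: f_y(2, y) = 2*y - 19; no integer root y with |y| ≤ 4.
  x = 3: f_y(3, y) = 2*y - 30; no integer root y with |y| ≤ 4.
  x = 4: f_y(4, y) = 2*y - 43; no integer root y with |y| ≤ 4.
Only singular point on the grid: (-3, -3).
Classify: substitute x = -3 + u, y = -3 + v and expand: f = -u**3 - u**2*v + v**2.
No constant or linear terms (consistent with a singular point). Quadratic part: v**2. Cubic part: -u**3 - u**2*v.
The quadratic part v**2 is a perfect square, so there is a single (double) tangent line v = 0, i.e. y = -3. Restricting the cubic part to that line (v = 0) leaves -u**3 ≠ 0, so f is not divisible by v and the branch is v² ≈ u**3 to lowest order — this is a cusp.
Classification: cusp.


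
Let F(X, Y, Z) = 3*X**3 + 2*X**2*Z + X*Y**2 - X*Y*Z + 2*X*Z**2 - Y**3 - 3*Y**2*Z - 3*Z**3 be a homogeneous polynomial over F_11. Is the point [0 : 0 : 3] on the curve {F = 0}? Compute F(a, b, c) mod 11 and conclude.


F(0,0,3) ≡ 7 (mod 11); P is NOT on the curve.

Evaluate F(0, 0, 3) term-by-term (mod 11).
  3*X**3 ↦ 3·0·1·1 = 0
  2*X**2*Z ↦ 2·0·1·3 = 0
  X*Y**2 ↦ 1·0·0·1 = 0
  -X*Y*Z ↦ -1·0·0·3 = 0
  2*X*Z**2 ↦ 2·0·1·9 = 0
  -Y**3 ↦ -1·1·0·1 = 0
  -3*Y**2*Z ↦ -3·1·0·3 = 0
  -3*Z**3 ↦ -3·1·1·27 = -81
Sum: F(0, 0, 3) = (0) + (0) + (0) + (0) + (0) + (0) + (0) + (-81) = -81.
Reducing mod 11: -81 ≡ 7 (mod 11).
Since F(a, b, c) ≡ 7 ≠ 0 (mod 11), P does NOT lie on the curve.


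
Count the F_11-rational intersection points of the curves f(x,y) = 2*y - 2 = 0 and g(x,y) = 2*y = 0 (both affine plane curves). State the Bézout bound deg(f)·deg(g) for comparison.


Common zeros: ∅; count = 0; Bézout bound = 1.

deg(f) = 1, deg(g) = 1, so Bézout bound = 1.
Scan x ∈ F_11. For each x, list the y ∈ F_11 with f(x, y) ≡ 0 and those with g(x, y) ≡ 0 (mod 11); the common zeros in that column are the intersection.
  x = 0: f ≡ 0 at y ∈ {1}; g ≡ 0 at y ∈ {0}; common: ∅.
  x = 1: f ≡ 0 at y ∈ {1}; g ≡ 0 at y ∈ {0}; common: ∅.
  x = 2: f ≡ 0 at y ∈ {1}; g ≡ 0 at y ∈ {0}; common: ∅.
  x = 3: f ≡ 0 at y ∈ {1}; g ≡ 0 at y ∈ {0}; common: ∅.
  x = 4: f ≡ 0 at y ∈ {1}; g ≡ 0 at y ∈ {0}; common: ∅.
  x = 5: f ≡ 0 at y ∈ {1}; g ≡ 0 at y ∈ {0}; common: ∅.
  x = 6: f ≡ 0 at y ∈ {1}; g ≡ 0 at y ∈ {0}; common: ∅.
  x = 7: f ≡ 0 at y ∈ {1}; g ≡ 0 at y ∈ {0}; common: ∅.
  x = 8: f ≡ 0 at y ∈ {1}; g ≡ 0 at y ∈ {0}; common: ∅.
  x = 9: f ≡ 0 at y ∈ {1}; g ≡ 0 at y ∈ {0}; common: ∅.
  x = 10: f ≡ 0 at y ∈ {1}; g ≡ 0 at y ∈ {0}; common: ∅.
Collecting: common zeros = ∅, so the count is 0.
Comparison with the Bézout bound: 0 ≤ 1 = deg(f)·deg(g), as expected for curves with no common component (the affine F_11-count falls short of the bound because intersections may lie at infinity, over extension fields, or carry multiplicity).
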